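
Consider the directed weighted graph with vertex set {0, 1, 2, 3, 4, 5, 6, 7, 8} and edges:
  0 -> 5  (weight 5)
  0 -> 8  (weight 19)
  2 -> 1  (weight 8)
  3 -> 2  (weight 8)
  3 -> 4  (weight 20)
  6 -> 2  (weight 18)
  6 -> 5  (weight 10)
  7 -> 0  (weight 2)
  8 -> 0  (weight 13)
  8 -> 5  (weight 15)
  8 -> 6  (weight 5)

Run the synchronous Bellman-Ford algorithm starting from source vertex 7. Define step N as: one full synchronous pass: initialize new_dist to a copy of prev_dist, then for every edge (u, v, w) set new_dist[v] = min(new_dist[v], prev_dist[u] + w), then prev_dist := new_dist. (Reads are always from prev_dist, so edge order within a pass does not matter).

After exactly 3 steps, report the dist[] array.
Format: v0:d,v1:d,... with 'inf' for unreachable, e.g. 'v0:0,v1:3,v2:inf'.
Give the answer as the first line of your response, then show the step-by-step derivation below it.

v0:2,v1:inf,v2:inf,v3:inf,v4:inf,v5:7,v6:26,v7:0,v8:21

step 1: dist = v0:2,v1:inf,v2:inf,v3:inf,v4:inf,v5:inf,v6:inf,v7:0,v8:inf
step 2: dist = v0:2,v1:inf,v2:inf,v3:inf,v4:inf,v5:7,v6:inf,v7:0,v8:21
step 3: dist = v0:2,v1:inf,v2:inf,v3:inf,v4:inf,v5:7,v6:26,v7:0,v8:21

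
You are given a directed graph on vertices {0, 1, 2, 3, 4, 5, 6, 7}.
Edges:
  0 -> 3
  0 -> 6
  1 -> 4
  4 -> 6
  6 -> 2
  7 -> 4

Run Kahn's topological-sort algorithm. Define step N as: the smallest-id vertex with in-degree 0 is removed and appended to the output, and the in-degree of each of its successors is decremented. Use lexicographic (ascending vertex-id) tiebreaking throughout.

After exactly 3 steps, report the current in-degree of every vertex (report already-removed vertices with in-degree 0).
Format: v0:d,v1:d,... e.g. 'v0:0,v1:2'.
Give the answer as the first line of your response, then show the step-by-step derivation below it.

v0:0,v1:0,v2:1,v3:0,v4:1,v5:0,v6:1,v7:0

step 1: output 0; order=[0]; indeg=(0,0,1,0,2,0,1,0)
step 2: output 1; order=[0,1]; indeg=(0,0,1,0,1,0,1,0)
step 3: output 3; order=[0,1,3]; indeg=(0,0,1,0,1,0,1,0)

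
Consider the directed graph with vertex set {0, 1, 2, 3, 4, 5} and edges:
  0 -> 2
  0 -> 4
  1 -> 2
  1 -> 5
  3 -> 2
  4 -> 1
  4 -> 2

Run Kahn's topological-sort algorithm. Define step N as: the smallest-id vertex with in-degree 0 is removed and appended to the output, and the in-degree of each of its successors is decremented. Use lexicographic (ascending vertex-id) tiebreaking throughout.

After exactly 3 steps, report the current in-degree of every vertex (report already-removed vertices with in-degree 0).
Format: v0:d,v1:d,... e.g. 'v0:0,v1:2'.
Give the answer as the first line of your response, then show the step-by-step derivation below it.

v0:0,v1:0,v2:1,v3:0,v4:0,v5:1

step 1: output 0; order=[0]; indeg=(0,1,3,0,0,1)
step 2: output 3; order=[0,3]; indeg=(0,1,2,0,0,1)
step 3: output 4; order=[0,3,4]; indeg=(0,0,1,0,0,1)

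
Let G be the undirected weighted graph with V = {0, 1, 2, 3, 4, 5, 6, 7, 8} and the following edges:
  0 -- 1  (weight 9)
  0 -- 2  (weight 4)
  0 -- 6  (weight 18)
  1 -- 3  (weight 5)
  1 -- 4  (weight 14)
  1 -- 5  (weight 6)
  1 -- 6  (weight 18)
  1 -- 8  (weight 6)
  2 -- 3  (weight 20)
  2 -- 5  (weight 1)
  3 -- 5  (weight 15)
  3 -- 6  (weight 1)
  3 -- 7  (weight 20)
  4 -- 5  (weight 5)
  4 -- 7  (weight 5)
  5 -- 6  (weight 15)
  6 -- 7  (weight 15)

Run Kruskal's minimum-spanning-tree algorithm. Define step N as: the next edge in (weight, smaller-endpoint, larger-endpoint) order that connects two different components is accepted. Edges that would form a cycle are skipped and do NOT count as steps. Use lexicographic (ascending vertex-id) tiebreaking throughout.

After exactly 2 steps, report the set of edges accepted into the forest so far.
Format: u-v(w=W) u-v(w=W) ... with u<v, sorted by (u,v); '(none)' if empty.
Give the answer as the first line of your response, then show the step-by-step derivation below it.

2-5(w=1) 3-6(w=1)

step 1: add edge 2-5 (w=1); MST = {2-5(w=1)}
step 2: add edge 3-6 (w=1); MST = {2-5(w=1) 3-6(w=1)}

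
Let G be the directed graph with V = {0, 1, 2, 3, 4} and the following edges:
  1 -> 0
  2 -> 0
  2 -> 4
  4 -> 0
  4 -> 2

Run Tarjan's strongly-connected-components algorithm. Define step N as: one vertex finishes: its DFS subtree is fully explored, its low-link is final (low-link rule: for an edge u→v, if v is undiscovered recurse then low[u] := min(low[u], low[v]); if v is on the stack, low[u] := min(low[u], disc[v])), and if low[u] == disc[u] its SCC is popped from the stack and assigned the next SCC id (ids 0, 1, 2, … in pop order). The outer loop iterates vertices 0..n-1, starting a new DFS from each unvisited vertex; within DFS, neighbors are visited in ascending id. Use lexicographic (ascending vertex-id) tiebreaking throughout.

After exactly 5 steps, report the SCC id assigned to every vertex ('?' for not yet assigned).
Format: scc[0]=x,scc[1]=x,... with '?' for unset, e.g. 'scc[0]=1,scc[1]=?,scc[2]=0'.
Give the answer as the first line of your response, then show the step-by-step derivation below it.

scc[0]=0,scc[1]=1,scc[2]=2,scc[3]=3,scc[4]=2

step 1: low=(low[0]=0,low[1]=?,low[2]=?,low[3]=?,low[4]=?); scc=(scc[0]=0,scc[1]=?,scc[2]=?,scc[3]=?,scc[4]=?)
step 2: low=(low[0]=0,low[1]=1,low[2]=?,low[3]=?,low[4]=?); scc=(scc[0]=0,scc[1]=1,scc[2]=?,scc[3]=?,scc[4]=?)
step 3: low=(low[0]=0,low[1]=1,low[2]=2,low[3]=?,low[4]=2); scc=(scc[0]=0,scc[1]=1,scc[2]=?,scc[3]=?,scc[4]=?)
step 4: low=(low[0]=0,low[1]=1,low[2]=2,low[3]=?,low[4]=2); scc=(scc[0]=0,scc[1]=1,scc[2]=2,scc[3]=?,scc[4]=2)
step 5: low=(low[0]=0,low[1]=1,low[2]=2,low[3]=4,low[4]=2); scc=(scc[0]=0,scc[1]=1,scc[2]=2,scc[3]=3,scc[4]=2)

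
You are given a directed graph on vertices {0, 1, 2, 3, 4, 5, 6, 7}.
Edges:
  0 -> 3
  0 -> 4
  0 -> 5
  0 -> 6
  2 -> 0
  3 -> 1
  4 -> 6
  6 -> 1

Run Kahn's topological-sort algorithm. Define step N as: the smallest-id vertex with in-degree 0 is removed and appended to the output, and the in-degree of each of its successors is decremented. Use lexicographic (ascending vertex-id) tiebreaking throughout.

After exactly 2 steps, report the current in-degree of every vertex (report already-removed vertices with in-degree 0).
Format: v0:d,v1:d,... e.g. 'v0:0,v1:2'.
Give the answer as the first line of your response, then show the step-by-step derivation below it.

v0:0,v1:2,v2:0,v3:0,v4:0,v5:0,v6:1,v7:0

step 1: output 2; order=[2]; indeg=(0,2,0,1,1,1,2,0)
step 2: output 0; order=[2,0]; indeg=(0,2,0,0,0,0,1,0)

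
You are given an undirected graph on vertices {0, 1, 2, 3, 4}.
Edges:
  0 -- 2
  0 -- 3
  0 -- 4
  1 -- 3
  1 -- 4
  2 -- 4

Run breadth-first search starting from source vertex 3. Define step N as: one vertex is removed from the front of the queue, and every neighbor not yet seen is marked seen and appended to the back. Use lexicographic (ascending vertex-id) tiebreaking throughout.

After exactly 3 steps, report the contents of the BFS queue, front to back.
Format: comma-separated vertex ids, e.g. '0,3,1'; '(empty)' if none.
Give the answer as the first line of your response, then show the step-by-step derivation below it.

2,4

step 1: dequeue 3; queue=[0,1]; order=3
step 2: dequeue 0; queue=[1,2,4]; order=3,0
step 3: dequeue 1; queue=[2,4]; order=3,0,1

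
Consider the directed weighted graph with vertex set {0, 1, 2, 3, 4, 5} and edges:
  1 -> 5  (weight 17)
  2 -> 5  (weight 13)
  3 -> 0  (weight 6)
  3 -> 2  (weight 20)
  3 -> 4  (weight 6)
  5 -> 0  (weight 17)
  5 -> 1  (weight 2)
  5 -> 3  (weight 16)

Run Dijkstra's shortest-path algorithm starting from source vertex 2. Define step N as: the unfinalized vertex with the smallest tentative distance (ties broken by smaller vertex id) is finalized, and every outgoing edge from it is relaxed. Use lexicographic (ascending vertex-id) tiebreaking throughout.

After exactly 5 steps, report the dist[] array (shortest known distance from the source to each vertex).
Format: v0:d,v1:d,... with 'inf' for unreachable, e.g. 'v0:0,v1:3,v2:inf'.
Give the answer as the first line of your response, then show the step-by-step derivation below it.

v0:30,v1:15,v2:0,v3:29,v4:35,v5:13

step 1: dist = v0:inf,v1:inf,v2:0,v3:inf,v4:inf,v5:13
step 2: dist = v0:30,v1:15,v2:0,v3:29,v4:inf,v5:13
step 3: dist = v0:30,v1:15,v2:0,v3:29,v4:inf,v5:13
step 4: dist = v0:30,v1:15,v2:0,v3:29,v4:35,v5:13
step 5: dist = v0:30,v1:15,v2:0,v3:29,v4:35,v5:13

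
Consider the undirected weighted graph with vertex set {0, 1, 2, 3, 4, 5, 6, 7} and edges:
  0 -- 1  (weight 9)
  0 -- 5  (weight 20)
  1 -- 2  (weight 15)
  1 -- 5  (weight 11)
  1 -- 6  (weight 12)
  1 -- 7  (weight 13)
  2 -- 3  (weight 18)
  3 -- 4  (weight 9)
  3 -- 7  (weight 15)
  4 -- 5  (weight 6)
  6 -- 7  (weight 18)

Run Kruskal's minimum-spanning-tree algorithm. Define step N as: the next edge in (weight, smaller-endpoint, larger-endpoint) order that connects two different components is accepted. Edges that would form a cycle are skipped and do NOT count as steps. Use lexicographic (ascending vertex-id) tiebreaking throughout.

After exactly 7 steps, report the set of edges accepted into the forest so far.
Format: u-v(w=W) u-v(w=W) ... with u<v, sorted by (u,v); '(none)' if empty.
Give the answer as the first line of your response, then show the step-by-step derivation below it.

0-1(w=9) 1-2(w=15) 1-5(w=11) 1-6(w=12) 1-7(w=13) 3-4(w=9) 4-5(w=6)

step 1: add edge 4-5 (w=6); MST = {4-5(w=6)}
step 2: add edge 0-1 (w=9); MST = {0-1(w=9) 4-5(w=6)}
step 3: add edge 3-4 (w=9); MST = {0-1(w=9) 3-4(w=9) 4-5(w=6)}
step 4: add edge 1-5 (w=11); MST = {0-1(w=9) 1-5(w=11) 3-4(w=9) 4-5(w=6)}
step 5: add edge 1-6 (w=12); MST = {0-1(w=9) 1-5(w=11) 1-6(w=12) 3-4(w=9) 4-5(w=6)}
step 6: add edge 1-7 (w=13); MST = {0-1(w=9) 1-5(w=11) 1-6(w=12) 1-7(w=13) 3-4(w=9) 4-5(w=6)}
step 7: add edge 1-2 (w=15); MST = {0-1(w=9) 1-2(w=15) 1-5(w=11) 1-6(w=12) 1-7(w=13) 3-4(w=9) 4-5(w=6)}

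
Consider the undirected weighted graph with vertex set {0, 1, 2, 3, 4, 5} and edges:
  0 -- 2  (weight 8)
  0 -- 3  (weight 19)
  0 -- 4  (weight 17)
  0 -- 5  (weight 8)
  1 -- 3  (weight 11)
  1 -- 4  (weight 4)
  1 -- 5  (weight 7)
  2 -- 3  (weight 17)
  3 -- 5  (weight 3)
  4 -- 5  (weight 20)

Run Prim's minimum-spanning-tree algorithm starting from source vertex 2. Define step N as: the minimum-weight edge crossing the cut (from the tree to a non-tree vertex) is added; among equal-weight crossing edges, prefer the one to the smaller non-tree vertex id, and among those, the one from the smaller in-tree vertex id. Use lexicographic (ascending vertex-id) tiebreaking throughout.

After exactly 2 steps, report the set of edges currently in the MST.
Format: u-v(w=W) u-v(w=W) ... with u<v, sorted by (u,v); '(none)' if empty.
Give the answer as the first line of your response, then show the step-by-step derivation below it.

0-2(w=8) 0-5(w=8)

step 1: add edge 0-2 (w=8); MST = {0-2(w=8)}
step 2: add edge 0-5 (w=8); MST = {0-2(w=8) 0-5(w=8)}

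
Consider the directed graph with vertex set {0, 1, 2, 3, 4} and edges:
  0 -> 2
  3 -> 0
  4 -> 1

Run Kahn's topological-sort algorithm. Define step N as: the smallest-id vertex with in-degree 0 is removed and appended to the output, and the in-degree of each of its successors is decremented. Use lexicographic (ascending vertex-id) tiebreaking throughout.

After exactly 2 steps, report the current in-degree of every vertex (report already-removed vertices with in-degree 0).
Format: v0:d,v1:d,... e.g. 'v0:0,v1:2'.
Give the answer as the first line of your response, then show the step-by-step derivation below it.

v0:0,v1:1,v2:0,v3:0,v4:0

step 1: output 3; order=[3]; indeg=(0,1,1,0,0)
step 2: output 0; order=[3,0]; indeg=(0,1,0,0,0)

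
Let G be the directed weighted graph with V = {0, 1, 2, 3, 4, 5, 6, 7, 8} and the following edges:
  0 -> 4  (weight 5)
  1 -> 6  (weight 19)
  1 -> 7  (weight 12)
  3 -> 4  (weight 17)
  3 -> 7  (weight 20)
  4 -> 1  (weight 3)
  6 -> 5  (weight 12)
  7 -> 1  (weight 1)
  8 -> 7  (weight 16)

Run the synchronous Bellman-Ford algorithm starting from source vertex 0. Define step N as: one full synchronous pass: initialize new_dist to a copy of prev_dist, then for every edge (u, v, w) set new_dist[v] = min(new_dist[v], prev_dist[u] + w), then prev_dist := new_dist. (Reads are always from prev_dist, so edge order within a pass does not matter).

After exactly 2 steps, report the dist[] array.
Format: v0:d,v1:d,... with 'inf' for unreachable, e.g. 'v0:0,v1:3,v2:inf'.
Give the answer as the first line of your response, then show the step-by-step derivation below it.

v0:0,v1:8,v2:inf,v3:inf,v4:5,v5:inf,v6:inf,v7:inf,v8:inf

step 1: dist = v0:0,v1:inf,v2:inf,v3:inf,v4:5,v5:inf,v6:inf,v7:inf,v8:inf
step 2: dist = v0:0,v1:8,v2:inf,v3:inf,v4:5,v5:inf,v6:inf,v7:inf,v8:inf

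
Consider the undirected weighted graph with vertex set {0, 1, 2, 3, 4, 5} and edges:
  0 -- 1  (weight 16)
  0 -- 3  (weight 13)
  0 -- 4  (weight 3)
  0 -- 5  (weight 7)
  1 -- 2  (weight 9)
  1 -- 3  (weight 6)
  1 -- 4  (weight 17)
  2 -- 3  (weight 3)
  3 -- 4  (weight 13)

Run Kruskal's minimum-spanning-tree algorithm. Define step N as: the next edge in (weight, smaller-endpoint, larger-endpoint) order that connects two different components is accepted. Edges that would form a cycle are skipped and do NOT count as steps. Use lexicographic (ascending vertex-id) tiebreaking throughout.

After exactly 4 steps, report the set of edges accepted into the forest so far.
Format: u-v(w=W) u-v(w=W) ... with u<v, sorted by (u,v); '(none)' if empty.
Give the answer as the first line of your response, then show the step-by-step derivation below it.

0-4(w=3) 0-5(w=7) 1-3(w=6) 2-3(w=3)

step 1: add edge 0-4 (w=3); MST = {0-4(w=3)}
step 2: add edge 2-3 (w=3); MST = {0-4(w=3) 2-3(w=3)}
step 3: add edge 1-3 (w=6); MST = {0-4(w=3) 1-3(w=6) 2-3(w=3)}
step 4: add edge 0-5 (w=7); MST = {0-4(w=3) 0-5(w=7) 1-3(w=6) 2-3(w=3)}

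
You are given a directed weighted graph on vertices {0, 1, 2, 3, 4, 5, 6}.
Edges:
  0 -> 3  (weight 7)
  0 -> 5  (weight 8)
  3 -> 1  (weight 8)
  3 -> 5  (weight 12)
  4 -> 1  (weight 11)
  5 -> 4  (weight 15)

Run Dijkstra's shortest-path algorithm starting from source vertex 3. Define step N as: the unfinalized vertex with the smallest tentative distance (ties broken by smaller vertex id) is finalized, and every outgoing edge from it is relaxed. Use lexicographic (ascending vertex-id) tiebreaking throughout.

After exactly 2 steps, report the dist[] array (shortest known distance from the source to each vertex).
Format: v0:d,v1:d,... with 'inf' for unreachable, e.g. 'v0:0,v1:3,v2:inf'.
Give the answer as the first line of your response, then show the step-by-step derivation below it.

v0:inf,v1:8,v2:inf,v3:0,v4:inf,v5:12,v6:inf

step 1: dist = v0:inf,v1:8,v2:inf,v3:0,v4:inf,v5:12,v6:inf
step 2: dist = v0:inf,v1:8,v2:inf,v3:0,v4:inf,v5:12,v6:inf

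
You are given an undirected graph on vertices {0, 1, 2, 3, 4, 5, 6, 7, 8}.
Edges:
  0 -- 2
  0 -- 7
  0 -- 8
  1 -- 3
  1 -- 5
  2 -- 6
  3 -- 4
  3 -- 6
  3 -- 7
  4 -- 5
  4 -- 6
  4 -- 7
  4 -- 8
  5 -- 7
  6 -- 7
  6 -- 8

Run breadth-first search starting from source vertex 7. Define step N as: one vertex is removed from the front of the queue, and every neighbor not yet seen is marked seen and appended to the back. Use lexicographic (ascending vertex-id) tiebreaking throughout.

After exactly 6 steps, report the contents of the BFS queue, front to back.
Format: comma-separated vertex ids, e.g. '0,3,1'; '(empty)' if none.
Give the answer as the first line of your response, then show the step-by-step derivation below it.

2,8,1

step 1: dequeue 7; queue=[0,3,4,5,6]; order=7
step 2: dequeue 0; queue=[3,4,5,6,2,8]; order=7,0
step 3: dequeue 3; queue=[4,5,6,2,8,1]; order=7,0,3
step 4: dequeue 4; queue=[5,6,2,8,1]; order=7,0,3,4
step 5: dequeue 5; queue=[6,2,8,1]; order=7,0,3,4,5
step 6: dequeue 6; queue=[2,8,1]; order=7,0,3,4,5,6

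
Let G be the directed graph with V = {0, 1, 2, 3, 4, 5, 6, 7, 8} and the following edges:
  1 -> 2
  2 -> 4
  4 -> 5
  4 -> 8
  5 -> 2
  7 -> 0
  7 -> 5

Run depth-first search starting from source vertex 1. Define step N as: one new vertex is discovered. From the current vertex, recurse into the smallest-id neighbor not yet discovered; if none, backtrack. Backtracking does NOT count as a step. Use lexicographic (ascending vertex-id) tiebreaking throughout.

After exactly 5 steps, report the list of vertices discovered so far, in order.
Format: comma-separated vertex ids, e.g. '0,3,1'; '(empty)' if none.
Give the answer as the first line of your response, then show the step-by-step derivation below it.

1,2,4,5,8

step 1: discover 1; path=1; order=1
step 2: discover 2; path=1>2; order=1,2
step 3: discover 4; path=1>2>4; order=1,2,4
step 4: discover 5; path=1>2>4>5; order=1,2,4,5
step 5: discover 8; path=1>2>4>8; order=1,2,4,5,8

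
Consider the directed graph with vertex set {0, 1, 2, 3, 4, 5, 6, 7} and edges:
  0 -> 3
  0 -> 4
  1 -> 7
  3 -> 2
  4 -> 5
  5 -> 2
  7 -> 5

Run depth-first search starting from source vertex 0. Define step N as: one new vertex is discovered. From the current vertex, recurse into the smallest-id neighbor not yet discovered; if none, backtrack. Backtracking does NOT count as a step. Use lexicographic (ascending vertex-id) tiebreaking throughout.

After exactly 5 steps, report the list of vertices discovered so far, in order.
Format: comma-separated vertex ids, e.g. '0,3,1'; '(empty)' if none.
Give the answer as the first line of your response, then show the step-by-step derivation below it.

0,3,2,4,5

step 1: discover 0; path=0; order=0
step 2: discover 3; path=0>3; order=0,3
step 3: discover 2; path=0>3>2; order=0,3,2
step 4: discover 4; path=0>4; order=0,3,2,4
step 5: discover 5; path=0>4>5; order=0,3,2,4,5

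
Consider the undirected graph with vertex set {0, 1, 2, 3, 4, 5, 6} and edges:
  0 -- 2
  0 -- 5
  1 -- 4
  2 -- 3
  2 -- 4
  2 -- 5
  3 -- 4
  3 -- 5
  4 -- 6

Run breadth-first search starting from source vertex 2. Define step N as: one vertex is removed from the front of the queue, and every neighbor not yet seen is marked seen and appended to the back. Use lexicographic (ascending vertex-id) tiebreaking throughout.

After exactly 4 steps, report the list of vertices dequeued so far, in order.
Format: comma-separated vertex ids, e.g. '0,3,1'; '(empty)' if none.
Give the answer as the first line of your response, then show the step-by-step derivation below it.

2,0,3,4

step 1: dequeue 2; queue=[0,3,4,5]; order=2
step 2: dequeue 0; queue=[3,4,5]; order=2,0
step 3: dequeue 3; queue=[4,5]; order=2,0,3
step 4: dequeue 4; queue=[5,1,6]; order=2,0,3,4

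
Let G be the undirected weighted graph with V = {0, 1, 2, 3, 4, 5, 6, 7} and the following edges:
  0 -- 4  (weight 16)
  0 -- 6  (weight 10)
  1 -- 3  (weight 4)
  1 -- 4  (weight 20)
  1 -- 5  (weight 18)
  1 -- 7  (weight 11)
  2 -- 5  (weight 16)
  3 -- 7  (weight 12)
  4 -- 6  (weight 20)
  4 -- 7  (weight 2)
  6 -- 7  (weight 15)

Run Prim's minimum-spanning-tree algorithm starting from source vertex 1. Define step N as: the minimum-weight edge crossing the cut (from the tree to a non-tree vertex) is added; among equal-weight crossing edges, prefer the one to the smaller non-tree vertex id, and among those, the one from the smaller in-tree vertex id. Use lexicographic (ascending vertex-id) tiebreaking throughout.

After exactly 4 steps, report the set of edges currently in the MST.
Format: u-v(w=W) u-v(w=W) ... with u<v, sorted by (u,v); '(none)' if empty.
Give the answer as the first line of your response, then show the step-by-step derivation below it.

1-3(w=4) 1-7(w=11) 4-7(w=2) 6-7(w=15)

step 1: add edge 1-3 (w=4); MST = {1-3(w=4)}
step 2: add edge 1-7 (w=11); MST = {1-3(w=4) 1-7(w=11)}
step 3: add edge 4-7 (w=2); MST = {1-3(w=4) 1-7(w=11) 4-7(w=2)}
step 4: add edge 6-7 (w=15); MST = {1-3(w=4) 1-7(w=11) 4-7(w=2) 6-7(w=15)}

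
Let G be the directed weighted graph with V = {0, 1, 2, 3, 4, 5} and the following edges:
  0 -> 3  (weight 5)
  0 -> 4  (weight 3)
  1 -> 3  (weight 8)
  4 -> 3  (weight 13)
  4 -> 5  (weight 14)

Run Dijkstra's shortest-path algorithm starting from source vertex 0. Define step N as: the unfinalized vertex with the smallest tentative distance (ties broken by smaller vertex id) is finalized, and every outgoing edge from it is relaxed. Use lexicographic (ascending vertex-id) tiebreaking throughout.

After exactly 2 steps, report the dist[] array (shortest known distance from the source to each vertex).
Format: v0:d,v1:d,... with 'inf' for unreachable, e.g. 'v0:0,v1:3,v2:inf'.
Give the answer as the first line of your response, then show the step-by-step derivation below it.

v0:0,v1:inf,v2:inf,v3:5,v4:3,v5:17

step 1: dist = v0:0,v1:inf,v2:inf,v3:5,v4:3,v5:inf
step 2: dist = v0:0,v1:inf,v2:inf,v3:5,v4:3,v5:17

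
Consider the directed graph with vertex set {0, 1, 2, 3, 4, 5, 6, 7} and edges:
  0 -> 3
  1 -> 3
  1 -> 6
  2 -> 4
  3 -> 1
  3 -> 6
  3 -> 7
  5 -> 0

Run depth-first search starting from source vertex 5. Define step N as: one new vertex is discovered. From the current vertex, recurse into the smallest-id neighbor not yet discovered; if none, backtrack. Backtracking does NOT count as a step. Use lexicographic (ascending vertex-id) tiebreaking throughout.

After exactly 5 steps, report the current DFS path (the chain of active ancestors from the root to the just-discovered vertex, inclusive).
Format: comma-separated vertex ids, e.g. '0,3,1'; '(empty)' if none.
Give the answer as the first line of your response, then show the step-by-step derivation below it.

5,0,3,1,6

step 1: discover 5; path=5; order=5
step 2: discover 0; path=5>0; order=5,0
step 3: discover 3; path=5>0>3; order=5,0,3
step 4: discover 1; path=5>0>3>1; order=5,0,3,1
step 5: discover 6; path=5>0>3>1>6; order=5,0,3,1,6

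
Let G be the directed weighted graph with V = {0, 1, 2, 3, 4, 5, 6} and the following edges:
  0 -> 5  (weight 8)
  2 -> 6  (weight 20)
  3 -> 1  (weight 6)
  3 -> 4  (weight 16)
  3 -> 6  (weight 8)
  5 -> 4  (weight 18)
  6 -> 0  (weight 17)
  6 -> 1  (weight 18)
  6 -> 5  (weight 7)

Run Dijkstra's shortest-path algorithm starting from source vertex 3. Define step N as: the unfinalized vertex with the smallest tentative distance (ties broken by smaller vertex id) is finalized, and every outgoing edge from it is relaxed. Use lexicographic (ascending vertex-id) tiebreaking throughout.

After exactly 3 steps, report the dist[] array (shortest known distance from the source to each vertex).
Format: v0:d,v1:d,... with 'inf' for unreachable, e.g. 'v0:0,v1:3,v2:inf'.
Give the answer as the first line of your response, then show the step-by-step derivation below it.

v0:25,v1:6,v2:inf,v3:0,v4:16,v5:15,v6:8

step 1: dist = v0:inf,v1:6,v2:inf,v3:0,v4:16,v5:inf,v6:8
step 2: dist = v0:inf,v1:6,v2:inf,v3:0,v4:16,v5:inf,v6:8
step 3: dist = v0:25,v1:6,v2:inf,v3:0,v4:16,v5:15,v6:8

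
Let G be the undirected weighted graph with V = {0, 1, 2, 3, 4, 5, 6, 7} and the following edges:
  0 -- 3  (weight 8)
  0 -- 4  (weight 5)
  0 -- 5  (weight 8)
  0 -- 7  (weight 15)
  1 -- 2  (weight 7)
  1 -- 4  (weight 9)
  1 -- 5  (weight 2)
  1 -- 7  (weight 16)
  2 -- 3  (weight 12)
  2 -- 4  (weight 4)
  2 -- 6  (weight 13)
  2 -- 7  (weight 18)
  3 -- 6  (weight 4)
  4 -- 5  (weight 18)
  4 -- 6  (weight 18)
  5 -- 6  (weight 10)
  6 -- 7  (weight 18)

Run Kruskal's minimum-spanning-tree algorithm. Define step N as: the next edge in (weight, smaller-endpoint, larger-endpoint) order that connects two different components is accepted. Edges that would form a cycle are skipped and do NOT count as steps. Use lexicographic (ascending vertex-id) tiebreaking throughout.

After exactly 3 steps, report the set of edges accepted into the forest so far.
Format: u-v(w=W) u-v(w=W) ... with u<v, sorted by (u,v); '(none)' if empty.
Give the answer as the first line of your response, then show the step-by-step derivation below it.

1-5(w=2) 2-4(w=4) 3-6(w=4)

step 1: add edge 1-5 (w=2); MST = {1-5(w=2)}
step 2: add edge 2-4 (w=4); MST = {1-5(w=2) 2-4(w=4)}
step 3: add edge 3-6 (w=4); MST = {1-5(w=2) 2-4(w=4) 3-6(w=4)}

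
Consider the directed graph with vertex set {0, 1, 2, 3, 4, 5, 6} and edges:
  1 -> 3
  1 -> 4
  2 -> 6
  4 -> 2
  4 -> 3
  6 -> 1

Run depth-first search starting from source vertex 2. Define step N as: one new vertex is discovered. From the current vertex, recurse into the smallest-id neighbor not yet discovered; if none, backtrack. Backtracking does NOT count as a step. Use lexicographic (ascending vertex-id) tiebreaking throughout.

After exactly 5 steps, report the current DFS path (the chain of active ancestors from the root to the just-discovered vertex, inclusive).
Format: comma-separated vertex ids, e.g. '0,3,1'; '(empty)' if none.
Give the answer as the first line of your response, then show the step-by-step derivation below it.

2,6,1,4

step 1: discover 2; path=2; order=2
step 2: discover 6; path=2>6; order=2,6
step 3: discover 1; path=2>6>1; order=2,6,1
step 4: discover 3; path=2>6>1>3; order=2,6,1,3
step 5: discover 4; path=2>6>1>4; order=2,6,1,3,4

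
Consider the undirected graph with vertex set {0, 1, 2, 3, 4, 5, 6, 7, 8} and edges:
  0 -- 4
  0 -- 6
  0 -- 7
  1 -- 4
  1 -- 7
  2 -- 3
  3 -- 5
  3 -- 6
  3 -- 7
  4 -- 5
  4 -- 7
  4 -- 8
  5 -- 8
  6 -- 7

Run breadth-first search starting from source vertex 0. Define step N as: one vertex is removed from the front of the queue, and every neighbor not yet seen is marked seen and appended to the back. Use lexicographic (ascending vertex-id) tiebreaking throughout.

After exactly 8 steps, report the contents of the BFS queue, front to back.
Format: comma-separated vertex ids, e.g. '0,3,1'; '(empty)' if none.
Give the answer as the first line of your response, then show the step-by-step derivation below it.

2

step 1: dequeue 0; queue=[4,6,7]; order=0
step 2: dequeue 4; queue=[6,7,1,5,8]; order=0,4
step 3: dequeue 6; queue=[7,1,5,8,3]; order=0,4,6
step 4: dequeue 7; queue=[1,5,8,3]; order=0,4,6,7
step 5: dequeue 1; queue=[5,8,3]; order=0,4,6,7,1
step 6: dequeue 5; queue=[8,3]; order=0,4,6,7,1,5
step 7: dequeue 8; queue=[3]; order=0,4,6,7,1,5,8
step 8: dequeue 3; queue=[2]; order=0,4,6,7,1,5,8,3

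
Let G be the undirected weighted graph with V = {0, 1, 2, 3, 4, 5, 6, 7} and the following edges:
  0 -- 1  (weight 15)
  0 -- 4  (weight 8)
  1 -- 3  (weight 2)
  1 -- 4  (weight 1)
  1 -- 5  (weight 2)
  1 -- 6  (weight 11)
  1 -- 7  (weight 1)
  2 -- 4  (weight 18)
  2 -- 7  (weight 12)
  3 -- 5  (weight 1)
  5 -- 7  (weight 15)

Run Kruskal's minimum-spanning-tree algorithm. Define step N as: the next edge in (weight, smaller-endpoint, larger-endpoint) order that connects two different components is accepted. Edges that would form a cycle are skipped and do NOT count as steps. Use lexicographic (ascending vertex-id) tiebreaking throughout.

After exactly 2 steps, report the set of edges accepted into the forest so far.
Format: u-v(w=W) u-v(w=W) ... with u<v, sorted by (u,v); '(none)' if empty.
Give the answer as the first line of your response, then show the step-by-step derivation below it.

1-4(w=1) 1-7(w=1)

step 1: add edge 1-4 (w=1); MST = {1-4(w=1)}
step 2: add edge 1-7 (w=1); MST = {1-4(w=1) 1-7(w=1)}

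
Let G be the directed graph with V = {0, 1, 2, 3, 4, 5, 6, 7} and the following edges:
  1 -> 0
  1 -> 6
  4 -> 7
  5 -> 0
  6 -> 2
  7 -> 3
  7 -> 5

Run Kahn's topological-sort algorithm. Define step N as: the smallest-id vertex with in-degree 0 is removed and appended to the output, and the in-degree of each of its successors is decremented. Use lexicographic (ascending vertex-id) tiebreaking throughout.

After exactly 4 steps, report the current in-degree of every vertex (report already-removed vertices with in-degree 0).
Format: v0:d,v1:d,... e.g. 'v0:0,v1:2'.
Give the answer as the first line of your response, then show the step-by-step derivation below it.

v0:1,v1:0,v2:0,v3:1,v4:0,v5:1,v6:0,v7:0

step 1: output 1; order=[1]; indeg=(1,0,1,1,0,1,0,1)
step 2: output 4; order=[1,4]; indeg=(1,0,1,1,0,1,0,0)
step 3: output 6; order=[1,4,6]; indeg=(1,0,0,1,0,1,0,0)
step 4: output 2; order=[1,4,6,2]; indeg=(1,0,0,1,0,1,0,0)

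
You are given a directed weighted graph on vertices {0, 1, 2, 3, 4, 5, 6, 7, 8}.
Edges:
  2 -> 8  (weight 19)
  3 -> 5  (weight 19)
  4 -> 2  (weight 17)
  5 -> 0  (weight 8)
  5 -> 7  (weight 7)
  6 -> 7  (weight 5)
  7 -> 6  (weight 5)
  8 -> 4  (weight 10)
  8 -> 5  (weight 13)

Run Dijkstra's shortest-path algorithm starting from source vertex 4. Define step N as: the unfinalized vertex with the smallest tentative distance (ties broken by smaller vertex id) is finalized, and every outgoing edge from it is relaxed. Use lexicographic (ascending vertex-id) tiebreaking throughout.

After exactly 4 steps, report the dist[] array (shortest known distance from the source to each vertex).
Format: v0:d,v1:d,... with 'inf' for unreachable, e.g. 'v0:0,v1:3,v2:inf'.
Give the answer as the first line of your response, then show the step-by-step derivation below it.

v0:57,v1:inf,v2:17,v3:inf,v4:0,v5:49,v6:inf,v7:56,v8:36

step 1: dist = v0:inf,v1:inf,v2:17,v3:inf,v4:0,v5:inf,v6:inf,v7:inf,v8:inf
step 2: dist = v0:inf,v1:inf,v2:17,v3:inf,v4:0,v5:inf,v6:inf,v7:inf,v8:36
step 3: dist = v0:inf,v1:inf,v2:17,v3:inf,v4:0,v5:49,v6:inf,v7:inf,v8:36
step 4: dist = v0:57,v1:inf,v2:17,v3:inf,v4:0,v5:49,v6:inf,v7:56,v8:36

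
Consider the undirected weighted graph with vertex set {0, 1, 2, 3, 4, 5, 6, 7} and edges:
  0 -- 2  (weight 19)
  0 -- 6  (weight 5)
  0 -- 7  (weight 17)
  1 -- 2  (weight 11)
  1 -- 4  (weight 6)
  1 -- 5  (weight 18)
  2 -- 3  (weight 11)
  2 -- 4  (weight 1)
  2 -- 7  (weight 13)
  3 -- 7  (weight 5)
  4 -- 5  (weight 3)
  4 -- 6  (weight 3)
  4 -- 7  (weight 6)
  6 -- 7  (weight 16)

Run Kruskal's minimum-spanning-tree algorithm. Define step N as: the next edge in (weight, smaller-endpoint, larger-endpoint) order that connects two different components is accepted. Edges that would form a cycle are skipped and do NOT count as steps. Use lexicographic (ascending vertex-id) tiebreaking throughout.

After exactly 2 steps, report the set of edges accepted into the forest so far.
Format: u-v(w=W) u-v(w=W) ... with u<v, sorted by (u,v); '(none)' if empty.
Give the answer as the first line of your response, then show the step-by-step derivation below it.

2-4(w=1) 4-5(w=3)

step 1: add edge 2-4 (w=1); MST = {2-4(w=1)}
step 2: add edge 4-5 (w=3); MST = {2-4(w=1) 4-5(w=3)}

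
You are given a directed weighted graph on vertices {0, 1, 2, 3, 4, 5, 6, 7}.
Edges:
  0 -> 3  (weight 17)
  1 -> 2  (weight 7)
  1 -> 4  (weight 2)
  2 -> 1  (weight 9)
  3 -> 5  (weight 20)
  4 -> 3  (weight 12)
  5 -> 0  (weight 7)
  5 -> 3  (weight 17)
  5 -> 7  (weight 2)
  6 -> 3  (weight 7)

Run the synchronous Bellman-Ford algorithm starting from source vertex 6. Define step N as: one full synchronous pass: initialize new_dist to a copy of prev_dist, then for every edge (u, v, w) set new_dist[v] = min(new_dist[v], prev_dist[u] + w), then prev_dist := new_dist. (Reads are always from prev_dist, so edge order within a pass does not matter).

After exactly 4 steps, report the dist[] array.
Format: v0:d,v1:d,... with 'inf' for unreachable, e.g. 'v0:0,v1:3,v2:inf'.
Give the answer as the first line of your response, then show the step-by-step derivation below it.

v0:34,v1:inf,v2:inf,v3:7,v4:inf,v5:27,v6:0,v7:29

step 1: dist = v0:inf,v1:inf,v2:inf,v3:7,v4:inf,v5:inf,v6:0,v7:inf
step 2: dist = v0:inf,v1:inf,v2:inf,v3:7,v4:inf,v5:27,v6:0,v7:inf
step 3: dist = v0:34,v1:inf,v2:inf,v3:7,v4:inf,v5:27,v6:0,v7:29
step 4: dist = v0:34,v1:inf,v2:inf,v3:7,v4:inf,v5:27,v6:0,v7:29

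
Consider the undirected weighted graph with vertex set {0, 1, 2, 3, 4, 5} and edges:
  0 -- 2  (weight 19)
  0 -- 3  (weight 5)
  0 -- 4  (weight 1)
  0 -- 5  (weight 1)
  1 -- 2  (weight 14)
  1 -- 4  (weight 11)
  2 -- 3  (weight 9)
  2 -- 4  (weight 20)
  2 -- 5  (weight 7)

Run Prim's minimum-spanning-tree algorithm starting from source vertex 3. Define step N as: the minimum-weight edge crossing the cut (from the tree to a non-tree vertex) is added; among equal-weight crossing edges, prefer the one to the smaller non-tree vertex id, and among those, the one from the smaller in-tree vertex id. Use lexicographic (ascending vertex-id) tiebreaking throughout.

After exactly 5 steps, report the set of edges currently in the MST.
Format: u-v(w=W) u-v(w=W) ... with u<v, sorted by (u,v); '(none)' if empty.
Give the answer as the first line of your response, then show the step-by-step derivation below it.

0-3(w=5) 0-4(w=1) 0-5(w=1) 1-4(w=11) 2-5(w=7)

step 1: add edge 0-3 (w=5); MST = {0-3(w=5)}
step 2: add edge 0-4 (w=1); MST = {0-3(w=5) 0-4(w=1)}
step 3: add edge 0-5 (w=1); MST = {0-3(w=5) 0-4(w=1) 0-5(w=1)}
step 4: add edge 2-5 (w=7); MST = {0-3(w=5) 0-4(w=1) 0-5(w=1) 2-5(w=7)}
step 5: add edge 1-4 (w=11); MST = {0-3(w=5) 0-4(w=1) 0-5(w=1) 1-4(w=11) 2-5(w=7)}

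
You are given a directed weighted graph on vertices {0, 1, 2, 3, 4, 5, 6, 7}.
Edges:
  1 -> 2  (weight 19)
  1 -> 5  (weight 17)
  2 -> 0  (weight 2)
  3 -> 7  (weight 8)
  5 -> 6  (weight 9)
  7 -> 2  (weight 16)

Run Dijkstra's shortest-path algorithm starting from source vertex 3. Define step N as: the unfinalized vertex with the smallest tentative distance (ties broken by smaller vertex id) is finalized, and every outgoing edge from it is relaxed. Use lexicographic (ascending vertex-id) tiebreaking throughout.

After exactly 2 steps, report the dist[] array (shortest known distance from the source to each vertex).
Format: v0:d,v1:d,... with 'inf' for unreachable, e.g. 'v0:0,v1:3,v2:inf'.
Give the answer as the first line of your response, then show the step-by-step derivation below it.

v0:inf,v1:inf,v2:24,v3:0,v4:inf,v5:inf,v6:inf,v7:8

step 1: dist = v0:inf,v1:inf,v2:inf,v3:0,v4:inf,v5:inf,v6:inf,v7:8
step 2: dist = v0:inf,v1:inf,v2:24,v3:0,v4:inf,v5:inf,v6:inf,v7:8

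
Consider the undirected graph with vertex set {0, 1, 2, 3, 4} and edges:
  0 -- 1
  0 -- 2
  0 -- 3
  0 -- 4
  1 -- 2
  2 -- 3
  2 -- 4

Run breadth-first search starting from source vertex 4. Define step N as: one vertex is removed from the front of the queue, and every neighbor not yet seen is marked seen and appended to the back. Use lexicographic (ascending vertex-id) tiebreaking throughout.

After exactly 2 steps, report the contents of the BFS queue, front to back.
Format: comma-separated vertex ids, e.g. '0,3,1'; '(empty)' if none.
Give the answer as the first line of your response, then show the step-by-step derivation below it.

2,1,3

step 1: dequeue 4; queue=[0,2]; order=4
step 2: dequeue 0; queue=[2,1,3]; order=4,0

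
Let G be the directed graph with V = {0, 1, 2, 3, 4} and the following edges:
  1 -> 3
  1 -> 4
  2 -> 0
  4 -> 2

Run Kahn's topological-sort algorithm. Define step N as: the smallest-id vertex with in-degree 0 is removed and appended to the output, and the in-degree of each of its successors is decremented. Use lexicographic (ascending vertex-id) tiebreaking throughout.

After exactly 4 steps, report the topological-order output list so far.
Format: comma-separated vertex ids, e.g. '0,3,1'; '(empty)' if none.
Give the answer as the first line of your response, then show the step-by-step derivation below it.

1,3,4,2

step 1: output 1; order=[1]; indeg=(1,0,1,0,0)
step 2: output 3; order=[1,3]; indeg=(1,0,1,0,0)
step 3: output 4; order=[1,3,4]; indeg=(1,0,0,0,0)
step 4: output 2; order=[1,3,4,2]; indeg=(0,0,0,0,0)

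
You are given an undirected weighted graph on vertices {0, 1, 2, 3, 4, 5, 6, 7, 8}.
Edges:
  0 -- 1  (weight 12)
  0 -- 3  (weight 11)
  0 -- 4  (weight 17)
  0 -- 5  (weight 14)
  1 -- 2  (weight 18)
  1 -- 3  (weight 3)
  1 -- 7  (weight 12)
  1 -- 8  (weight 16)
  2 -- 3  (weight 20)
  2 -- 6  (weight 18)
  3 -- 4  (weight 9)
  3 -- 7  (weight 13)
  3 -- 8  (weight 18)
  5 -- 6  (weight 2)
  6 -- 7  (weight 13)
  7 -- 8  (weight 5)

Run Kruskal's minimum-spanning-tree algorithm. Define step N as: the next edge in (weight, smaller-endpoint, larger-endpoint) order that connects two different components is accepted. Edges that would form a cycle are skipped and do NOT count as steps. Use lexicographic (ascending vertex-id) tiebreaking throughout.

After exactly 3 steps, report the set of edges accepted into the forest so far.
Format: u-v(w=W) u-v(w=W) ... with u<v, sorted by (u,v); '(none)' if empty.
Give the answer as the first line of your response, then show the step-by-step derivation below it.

1-3(w=3) 5-6(w=2) 7-8(w=5)

step 1: add edge 5-6 (w=2); MST = {5-6(w=2)}
step 2: add edge 1-3 (w=3); MST = {1-3(w=3) 5-6(w=2)}
step 3: add edge 7-8 (w=5); MST = {1-3(w=3) 5-6(w=2) 7-8(w=5)}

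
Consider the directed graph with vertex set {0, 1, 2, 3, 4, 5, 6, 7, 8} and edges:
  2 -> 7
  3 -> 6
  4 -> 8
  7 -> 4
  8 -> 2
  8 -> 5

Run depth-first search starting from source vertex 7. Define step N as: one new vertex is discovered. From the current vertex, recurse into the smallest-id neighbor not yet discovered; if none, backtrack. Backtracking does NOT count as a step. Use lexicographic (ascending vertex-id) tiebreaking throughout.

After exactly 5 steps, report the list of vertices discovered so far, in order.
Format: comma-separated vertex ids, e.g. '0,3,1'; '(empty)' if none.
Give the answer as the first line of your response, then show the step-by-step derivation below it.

7,4,8,2,5

step 1: discover 7; path=7; order=7
step 2: discover 4; path=7>4; order=7,4
step 3: discover 8; path=7>4>8; order=7,4,8
step 4: discover 2; path=7>4>8>2; order=7,4,8,2
step 5: discover 5; path=7>4>8>5; order=7,4,8,2,5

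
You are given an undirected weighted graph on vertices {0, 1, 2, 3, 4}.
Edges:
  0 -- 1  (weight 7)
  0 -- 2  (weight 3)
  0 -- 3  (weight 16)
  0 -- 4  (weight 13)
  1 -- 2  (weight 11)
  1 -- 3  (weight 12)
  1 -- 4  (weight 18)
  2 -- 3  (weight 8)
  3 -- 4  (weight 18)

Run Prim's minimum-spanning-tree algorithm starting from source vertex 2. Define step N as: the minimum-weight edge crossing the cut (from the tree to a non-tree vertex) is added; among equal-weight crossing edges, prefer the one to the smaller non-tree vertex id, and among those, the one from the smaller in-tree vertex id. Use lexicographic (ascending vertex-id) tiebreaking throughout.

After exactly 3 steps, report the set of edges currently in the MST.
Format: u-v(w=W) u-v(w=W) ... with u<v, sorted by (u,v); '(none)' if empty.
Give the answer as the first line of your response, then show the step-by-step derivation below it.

0-1(w=7) 0-2(w=3) 2-3(w=8)

step 1: add edge 0-2 (w=3); MST = {0-2(w=3)}
step 2: add edge 0-1 (w=7); MST = {0-1(w=7) 0-2(w=3)}
step 3: add edge 2-3 (w=8); MST = {0-1(w=7) 0-2(w=3) 2-3(w=8)}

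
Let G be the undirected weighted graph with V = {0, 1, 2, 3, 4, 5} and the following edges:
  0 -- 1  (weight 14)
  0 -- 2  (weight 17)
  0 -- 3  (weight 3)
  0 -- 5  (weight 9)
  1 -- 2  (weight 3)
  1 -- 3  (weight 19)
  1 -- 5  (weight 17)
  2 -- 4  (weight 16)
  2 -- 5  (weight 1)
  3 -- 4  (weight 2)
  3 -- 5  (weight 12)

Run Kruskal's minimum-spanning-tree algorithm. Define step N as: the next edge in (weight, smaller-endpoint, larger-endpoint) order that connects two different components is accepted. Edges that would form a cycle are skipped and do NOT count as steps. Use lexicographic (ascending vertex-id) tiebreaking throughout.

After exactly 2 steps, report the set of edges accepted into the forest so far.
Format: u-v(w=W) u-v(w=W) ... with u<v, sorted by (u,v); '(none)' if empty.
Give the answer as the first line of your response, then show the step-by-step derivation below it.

2-5(w=1) 3-4(w=2)

step 1: add edge 2-5 (w=1); MST = {2-5(w=1)}
step 2: add edge 3-4 (w=2); MST = {2-5(w=1) 3-4(w=2)}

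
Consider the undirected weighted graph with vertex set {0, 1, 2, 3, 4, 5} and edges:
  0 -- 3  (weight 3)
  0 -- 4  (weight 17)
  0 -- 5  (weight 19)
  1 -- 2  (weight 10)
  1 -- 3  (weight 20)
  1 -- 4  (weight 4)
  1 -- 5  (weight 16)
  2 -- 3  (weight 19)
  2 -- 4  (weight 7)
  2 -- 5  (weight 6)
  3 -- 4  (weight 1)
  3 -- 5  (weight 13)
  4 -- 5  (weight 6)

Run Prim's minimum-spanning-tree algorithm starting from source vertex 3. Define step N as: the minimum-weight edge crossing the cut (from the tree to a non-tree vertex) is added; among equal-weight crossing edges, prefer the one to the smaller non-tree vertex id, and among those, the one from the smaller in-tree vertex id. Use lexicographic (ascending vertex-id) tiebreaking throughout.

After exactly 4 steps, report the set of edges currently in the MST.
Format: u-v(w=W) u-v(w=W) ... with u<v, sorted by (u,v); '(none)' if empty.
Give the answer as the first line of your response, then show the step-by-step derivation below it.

0-3(w=3) 1-4(w=4) 3-4(w=1) 4-5(w=6)

step 1: add edge 3-4 (w=1); MST = {3-4(w=1)}
step 2: add edge 0-3 (w=3); MST = {0-3(w=3) 3-4(w=1)}
step 3: add edge 1-4 (w=4); MST = {0-3(w=3) 1-4(w=4) 3-4(w=1)}
step 4: add edge 4-5 (w=6); MST = {0-3(w=3) 1-4(w=4) 3-4(w=1) 4-5(w=6)}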